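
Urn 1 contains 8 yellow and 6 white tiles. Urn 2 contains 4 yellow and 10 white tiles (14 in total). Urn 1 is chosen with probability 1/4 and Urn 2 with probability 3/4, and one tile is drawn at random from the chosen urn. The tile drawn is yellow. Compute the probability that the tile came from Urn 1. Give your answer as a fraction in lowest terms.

P(yellow | Urn 1) = 4/7; P(yellow | Urn 2) = 2/7.
P(yellow) = 1/4·4/7 + 3/4·2/7 = 5/14.
By Bayes' rule, P(Urn 1 | yellow) = 1/7 / 5/14 = 2/5 ≈ 0.4000.

2/5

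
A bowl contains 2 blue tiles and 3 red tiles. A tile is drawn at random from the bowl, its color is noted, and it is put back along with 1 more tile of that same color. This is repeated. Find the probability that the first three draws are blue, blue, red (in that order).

Track the composition after each reinforcement of +1.
P = (2/5) · (3/6) · (3/7) = 3/35 ≈ 0.0857.

3/35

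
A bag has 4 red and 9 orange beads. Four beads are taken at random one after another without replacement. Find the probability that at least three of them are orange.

Sum the hypergeometric tail for j = 3,…,4 orange beads.
Favorable = C(9,3)·C(4,1) + C(9,4)·C(4,0) = 462; total = C(13,4) = 715.
P = 462/715 = 42/65 ≈ 0.6462.

42/65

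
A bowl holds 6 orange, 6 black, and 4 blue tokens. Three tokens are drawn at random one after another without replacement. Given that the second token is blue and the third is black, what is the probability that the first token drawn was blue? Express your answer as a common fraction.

P(first=blue and the second token is blue and the third is black) = (4/16)·(3/15)·(6/14) = 3/140.
P(E) = Σ over first color = 3/70 + 1/28 + 3/140 = 1/10.
By Bayes, P(first=blue | E) = 3/140 / 1/10 = 3/14 ≈ 0.2143.

3/14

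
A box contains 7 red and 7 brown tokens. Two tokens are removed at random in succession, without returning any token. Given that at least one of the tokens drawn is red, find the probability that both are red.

3/10

P(both red) = C(7,2)/C(14,2) = 3/13; P(at least one red) = 1 − C(7,2)/C(14,2) = 10/13.
Since 'both red' ⊆ 'at least one red', P(both | at least one) = 3/13 / 10/13 = 3/10 ≈ 0.3000.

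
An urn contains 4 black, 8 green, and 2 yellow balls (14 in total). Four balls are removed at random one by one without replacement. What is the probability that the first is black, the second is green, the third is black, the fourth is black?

Multiply the conditional probability of each draw in order, without replacement, so each draw removes one from its color and from the total.
P = (4/14) · (8/13) · (3/12) · (2/11) = 8/1001 ≈ 0.0080.

8/1001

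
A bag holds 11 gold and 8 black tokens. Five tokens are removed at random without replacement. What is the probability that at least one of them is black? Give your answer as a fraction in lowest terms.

Use the complement: P(at least one black) = 1 − P(no black).
P(none) = C(11,5)/C(19,5) = 462/11628.
So P = 1 − 462/11628 = 1861/1938 ≈ 0.9603.

1861/1938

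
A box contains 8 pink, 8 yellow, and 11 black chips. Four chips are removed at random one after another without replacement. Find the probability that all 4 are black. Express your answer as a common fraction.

Unordered draws without replacement: count favorable combinations over C(27,4).
Favorable = C(8,0) · C(8,0) · C(11,4) = 330; total = C(27,4) = 17550.
P = 330/17550 = 11/585 ≈ 0.0188.

11/585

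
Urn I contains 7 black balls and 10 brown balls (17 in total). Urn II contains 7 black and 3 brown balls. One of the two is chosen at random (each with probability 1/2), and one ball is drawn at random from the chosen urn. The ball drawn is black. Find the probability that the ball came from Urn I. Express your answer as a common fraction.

10/27

P(black | Urn I) = 7/17; P(black | Urn II) = 7/10.
P(black) = 1/2·7/17 + 1/2·7/10 = 189/340.
By Bayes' rule, P(Urn I | black) = 7/34 / 189/340 = 10/27 ≈ 0.3704.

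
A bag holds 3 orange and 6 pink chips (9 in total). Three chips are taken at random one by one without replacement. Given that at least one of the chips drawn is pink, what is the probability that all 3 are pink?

20/83

P(all 3 pink) = C(6,3)/C(9,3) = 5/21; P(at least one pink) = 1 − C(3,3)/C(9,3) = 83/84.
Since 'all 3 pink' ⊆ 'at least one pink', P(all 3 | at least one) = 5/21 / 83/84 = 20/83 ≈ 0.2410.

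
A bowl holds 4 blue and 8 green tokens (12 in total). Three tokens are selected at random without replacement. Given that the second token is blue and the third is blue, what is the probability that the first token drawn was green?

P(first=green and the second token is blue and the third is blue) = (8/12)·(4/11)·(3/10) = 4/55.
P(E) = Σ over first color = 1/55 + 4/55 = 1/11.
By Bayes, P(first=green | E) = 4/55 / 1/11 = 4/5 ≈ 0.8000.

4/5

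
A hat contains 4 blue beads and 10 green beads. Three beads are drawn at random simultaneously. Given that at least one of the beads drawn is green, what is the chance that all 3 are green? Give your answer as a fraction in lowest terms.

1/3

P(all 3 green) = C(10,3)/C(14,3) = 30/91; P(at least one green) = 1 − C(4,3)/C(14,3) = 90/91.
Since 'all 3 green' ⊆ 'at least one green', P(all 3 | at least one) = 30/91 / 90/91 = 1/3 ≈ 0.3333.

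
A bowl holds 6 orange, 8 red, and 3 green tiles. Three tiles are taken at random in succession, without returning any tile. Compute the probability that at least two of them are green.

43/680

Sum the hypergeometric tail for j = 2,…,3 green tiles.
Favorable = C(3,2)·C(14,1) + C(3,3)·C(14,0) = 43; total = C(17,3) = 680.
P = 43/680 = 43/680 ≈ 0.0632.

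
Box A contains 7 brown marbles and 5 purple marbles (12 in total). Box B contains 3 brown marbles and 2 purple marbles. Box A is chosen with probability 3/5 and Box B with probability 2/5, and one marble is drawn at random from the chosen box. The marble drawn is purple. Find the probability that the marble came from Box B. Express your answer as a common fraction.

P(purple | Box A) = 5/12; P(purple | Box B) = 2/5.
P(purple) = 3/5·5/12 + 2/5·2/5 = 41/100.
By Bayes' rule, P(Box B | purple) = 4/25 / 41/100 = 16/41 ≈ 0.3902.

16/41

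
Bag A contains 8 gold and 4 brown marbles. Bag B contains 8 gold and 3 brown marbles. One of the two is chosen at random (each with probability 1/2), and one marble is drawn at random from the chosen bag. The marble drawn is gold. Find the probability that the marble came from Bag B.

12/23

P(gold | Bag A) = 2/3; P(gold | Bag B) = 8/11.
P(gold) = 1/2·2/3 + 1/2·8/11 = 23/33.
By Bayes' rule, P(Bag B | gold) = 4/11 / 23/33 = 12/23 ≈ 0.5217.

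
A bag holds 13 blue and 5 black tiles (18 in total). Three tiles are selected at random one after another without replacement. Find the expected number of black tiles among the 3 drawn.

5/6

By linearity of expectation, E[X] = Σ P(draw i is black); by symmetry each draw (even without replacement) has P(black) = 5/18.
E[X] = 3 · 5/18 = 5/6 ≈ 0.8333.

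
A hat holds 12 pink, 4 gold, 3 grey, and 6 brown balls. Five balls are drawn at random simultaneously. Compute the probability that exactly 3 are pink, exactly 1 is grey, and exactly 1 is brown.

12/161

Unordered draws without replacement: count favorable combinations over C(25,5).
Favorable = C(12,3) · C(4,0) · C(3,1) · C(6,1) = 3960; total = C(25,5) = 53130.
P = 3960/53130 = 12/161 ≈ 0.0745.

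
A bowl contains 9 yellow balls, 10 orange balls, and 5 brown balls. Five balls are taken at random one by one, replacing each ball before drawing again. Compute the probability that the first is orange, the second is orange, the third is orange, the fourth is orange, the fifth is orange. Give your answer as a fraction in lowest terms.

3125/248832

Multiply the conditional probability of each draw in order, with replacement (the composition resets each draw).
P = (10/24) · (10/24) · (10/24) · (10/24) · (10/24) = 3125/248832 ≈ 0.0126.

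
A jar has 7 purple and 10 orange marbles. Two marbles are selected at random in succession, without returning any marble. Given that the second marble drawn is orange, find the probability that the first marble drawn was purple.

7/16

P(first=purple and the second marble drawn is orange) = (7/17)·(10/16) = 35/136.
P(the second marble drawn is orange) = Σ over first color = 35/136 + 45/136 = 10/17.
By Bayes, P(first=purple | the second marble drawn is orange) = 35/136 / 10/17 = 7/16 ≈ 0.4375.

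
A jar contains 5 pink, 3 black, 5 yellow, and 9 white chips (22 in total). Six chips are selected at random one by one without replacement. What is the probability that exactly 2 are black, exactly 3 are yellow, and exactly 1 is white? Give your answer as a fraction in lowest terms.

Unordered draws without replacement: count favorable combinations over C(22,6).
Favorable = C(5,0) · C(3,2) · C(5,3) · C(9,1) = 270; total = C(22,6) = 74613.
P = 270/74613 = 90/24871 ≈ 0.0036.

90/24871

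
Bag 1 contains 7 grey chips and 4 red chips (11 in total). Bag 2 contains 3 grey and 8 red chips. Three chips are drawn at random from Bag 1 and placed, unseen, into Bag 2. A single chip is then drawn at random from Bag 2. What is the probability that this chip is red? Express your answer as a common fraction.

50/77

Condition on how many of the transferred chips are red (from Bag 1: 4 red of 11; then Bag 2 has 14 total).
  0 red: C(4,0)C(7,3)/C(11,3) = 7/33; then P = 8/14
  1 red: C(4,1)C(7,2)/C(11,3) = 28/55; then P = 9/14
  2 red: C(4,2)C(7,1)/C(11,3) = 14/55; then P = 10/14
  3 red: C(4,3)C(7,0)/C(11,3) = 4/165; then P = 11/14
P(red from Bag 2) = 50/77 ≈ 0.6494.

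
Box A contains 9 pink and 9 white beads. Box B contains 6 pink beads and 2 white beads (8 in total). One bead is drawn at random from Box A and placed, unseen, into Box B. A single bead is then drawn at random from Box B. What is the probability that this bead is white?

Condition on how many of the transferred beads are white (from Box A: 9 white of 18; then Box B has 9 total).
  0 white: C(9,0)C(9,1)/C(18,1) = 1/2; then P = 2/9
  1 white: C(9,1)C(9,0)/C(18,1) = 1/2; then P = 3/9
P(white from Box B) = 5/18 ≈ 0.2778.

5/18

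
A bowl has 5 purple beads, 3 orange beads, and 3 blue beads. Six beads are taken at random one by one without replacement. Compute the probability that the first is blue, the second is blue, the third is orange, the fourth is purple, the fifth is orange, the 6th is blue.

Multiply the conditional probability of each draw in order, without replacement, so each draw removes one from its color and from the total.
P = (3/11) · (2/10) · (3/9) · (5/8) · (2/7) · (1/6) = 1/1848 ≈ 0.0005.

1/1848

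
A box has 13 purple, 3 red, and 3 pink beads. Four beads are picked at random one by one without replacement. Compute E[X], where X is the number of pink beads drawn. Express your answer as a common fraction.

By linearity of expectation, E[X] = Σ P(draw i is pink); by symmetry each draw (even without replacement) has P(pink) = 3/19.
E[X] = 4 · 3/19 = 12/19 ≈ 0.6316.

12/19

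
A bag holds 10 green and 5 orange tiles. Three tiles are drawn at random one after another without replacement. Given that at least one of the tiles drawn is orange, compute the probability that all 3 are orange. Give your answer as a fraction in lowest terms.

2/67

P(all 3 orange) = C(5,3)/C(15,3) = 2/91; P(at least one orange) = 1 − C(10,3)/C(15,3) = 67/91.
Since 'all 3 orange' ⊆ 'at least one orange', P(all 3 | at least one) = 2/91 / 67/91 = 2/67 ≈ 0.0299.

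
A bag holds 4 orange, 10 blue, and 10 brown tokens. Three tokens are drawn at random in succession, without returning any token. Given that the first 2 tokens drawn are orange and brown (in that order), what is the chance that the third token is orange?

3/22

After removing 1 orange, 1 brown, the bag has 3 orange out of 22 remaining.
P(third is orange | given) = 3/22 ≈ 0.1364.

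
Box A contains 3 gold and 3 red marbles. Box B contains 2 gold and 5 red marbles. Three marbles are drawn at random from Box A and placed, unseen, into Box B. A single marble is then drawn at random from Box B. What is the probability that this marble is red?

Condition on how many of the transferred marbles are red (from Box A: 3 red of 6; then Box B has 10 total).
  0 red: C(3,0)C(3,3)/C(6,3) = 1/20; then P = 5/10
  1 red: C(3,1)C(3,2)/C(6,3) = 9/20; then P = 6/10
  2 red: C(3,2)C(3,1)/C(6,3) = 9/20; then P = 7/10
  3 red: C(3,3)C(3,0)/C(6,3) = 1/20; then P = 8/10
P(red from Box B) = 13/20 ≈ 0.6500.

13/20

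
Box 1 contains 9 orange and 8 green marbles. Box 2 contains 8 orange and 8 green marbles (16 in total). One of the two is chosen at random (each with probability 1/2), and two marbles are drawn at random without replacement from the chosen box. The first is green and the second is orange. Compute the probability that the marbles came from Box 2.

136/271

P(E | Box 1) = 9/34; P(E | Box 2) = 4/15.
P(E) = 1/2·9/34 + 1/2·4/15 = 271/1020.
By Bayes' rule, P(Box 2 | E) = 2/15 / 271/1020 = 136/271 ≈ 0.5018.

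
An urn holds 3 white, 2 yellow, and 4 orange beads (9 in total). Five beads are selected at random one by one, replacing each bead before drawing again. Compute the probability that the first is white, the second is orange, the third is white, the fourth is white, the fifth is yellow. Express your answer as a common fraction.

Multiply the conditional probability of each draw in order, with replacement (the composition resets each draw).
P = (3/9) · (4/9) · (3/9) · (3/9) · (2/9) = 8/2187 ≈ 0.0037.

8/2187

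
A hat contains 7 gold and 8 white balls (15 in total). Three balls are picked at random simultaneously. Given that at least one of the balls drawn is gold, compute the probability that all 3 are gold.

5/57

P(all 3 gold) = C(7,3)/C(15,3) = 1/13; P(at least one gold) = 1 − C(8,3)/C(15,3) = 57/65.
Since 'all 3 gold' ⊆ 'at least one gold', P(all 3 | at least one) = 1/13 / 57/65 = 5/57 ≈ 0.0877.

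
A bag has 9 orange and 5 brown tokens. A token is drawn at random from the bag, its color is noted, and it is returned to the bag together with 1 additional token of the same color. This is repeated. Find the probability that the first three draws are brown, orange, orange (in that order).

Track the composition after each reinforcement of +1.
P = (5/14) · (9/15) · (10/16) = 15/112 ≈ 0.1339.

15/112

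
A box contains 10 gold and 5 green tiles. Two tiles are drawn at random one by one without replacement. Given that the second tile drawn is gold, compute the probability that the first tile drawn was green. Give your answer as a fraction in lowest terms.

5/14

P(first=green and the second tile drawn is gold) = (5/15)·(10/14) = 5/21.
P(the second tile drawn is gold) = Σ over first color = 3/7 + 5/21 = 2/3.
By Bayes, P(first=green | the second tile drawn is gold) = 5/21 / 2/3 = 5/14 ≈ 0.3571.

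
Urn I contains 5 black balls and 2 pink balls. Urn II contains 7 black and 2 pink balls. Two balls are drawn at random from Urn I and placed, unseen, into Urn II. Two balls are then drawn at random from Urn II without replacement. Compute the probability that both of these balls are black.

Condition on how many of the transferred balls are black (from Urn I: 5 black of 7; then Urn II has 11 total).
  0 black: C(5,0)C(2,2)/C(7,2) = 1/21; then P = C(7,2)/C(11,2) = 21/55
  1 black: C(5,1)C(2,1)/C(7,2) = 10/21; then P = C(8,2)/C(11,2) = 28/55
  2 black: C(5,2)C(2,0)/C(7,2) = 10/21; then P = C(9,2)/C(11,2) = 36/55
P(both black) = 661/1155 ≈ 0.5723.

661/1155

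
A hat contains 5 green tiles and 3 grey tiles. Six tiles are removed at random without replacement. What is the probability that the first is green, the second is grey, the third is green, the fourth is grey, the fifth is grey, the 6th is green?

1/56

Multiply the conditional probability of each draw in order, without replacement, so each draw removes one from its color and from the total.
P = (5/8) · (3/7) · (4/6) · (2/5) · (1/4) · (3/3) = 1/56 ≈ 0.0179.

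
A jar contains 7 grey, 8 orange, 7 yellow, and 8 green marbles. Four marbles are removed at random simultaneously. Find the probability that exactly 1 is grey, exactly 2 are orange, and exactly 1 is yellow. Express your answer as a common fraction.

Unordered draws without replacement: count favorable combinations over C(30,4).
Favorable = C(7,1) · C(8,2) · C(7,1) · C(8,0) = 1372; total = C(30,4) = 27405.
P = 1372/27405 = 196/3915 ≈ 0.0501.

196/3915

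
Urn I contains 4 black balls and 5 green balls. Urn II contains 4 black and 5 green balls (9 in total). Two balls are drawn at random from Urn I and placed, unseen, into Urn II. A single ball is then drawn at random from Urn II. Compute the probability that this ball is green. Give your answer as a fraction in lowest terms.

5/9

Condition on how many of the transferred balls are green (from Urn I: 5 green of 9; then Urn II has 11 total).
  0 green: C(5,0)C(4,2)/C(9,2) = 1/6; then P = 5/11
  1 green: C(5,1)C(4,1)/C(9,2) = 5/9; then P = 6/11
  2 green: C(5,2)C(4,0)/C(9,2) = 5/18; then P = 7/11
P(green from Urn II) = 5/9 ≈ 0.5556.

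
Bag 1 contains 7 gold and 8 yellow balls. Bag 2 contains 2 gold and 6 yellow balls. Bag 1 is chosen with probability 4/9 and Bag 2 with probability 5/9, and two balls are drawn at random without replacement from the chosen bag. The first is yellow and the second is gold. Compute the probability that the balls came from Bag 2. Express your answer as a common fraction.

P(E | Bag 1) = 4/15; P(E | Bag 2) = 3/14.
P(E) = 4/9·4/15 + 5/9·3/14 = 449/1890.
By Bayes' rule, P(Bag 2 | E) = 5/42 / 449/1890 = 225/449 ≈ 0.5011.

225/449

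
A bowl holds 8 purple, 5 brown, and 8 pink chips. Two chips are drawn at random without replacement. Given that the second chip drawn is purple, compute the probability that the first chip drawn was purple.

P(first=purple and the second chip drawn is purple) = (8/21)·(7/20) = 2/15.
P(the second chip drawn is purple) = Σ over first color = 2/15 + 2/21 + 16/105 = 8/21.
By Bayes, P(first=purple | the second chip drawn is purple) = 2/15 / 8/21 = 7/20 ≈ 0.3500.

7/20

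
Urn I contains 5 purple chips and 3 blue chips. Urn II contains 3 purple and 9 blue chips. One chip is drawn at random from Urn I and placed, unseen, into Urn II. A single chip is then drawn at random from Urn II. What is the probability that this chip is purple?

Condition on how many of the transferred chips are purple (from Urn I: 5 purple of 8; then Urn II has 13 total).
  0 purple: C(5,0)C(3,1)/C(8,1) = 3/8; then P = 3/13
  1 purple: C(5,1)C(3,0)/C(8,1) = 5/8; then P = 4/13
P(purple from Urn II) = 29/104 ≈ 0.2788.

29/104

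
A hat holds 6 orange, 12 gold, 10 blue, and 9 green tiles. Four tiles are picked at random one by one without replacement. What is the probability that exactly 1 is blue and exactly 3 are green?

8/629

Unordered draws without replacement: count favorable combinations over C(37,4).
Favorable = C(6,0) · C(12,0) · C(10,1) · C(9,3) = 840; total = C(37,4) = 66045.
P = 840/66045 = 8/629 ≈ 0.0127.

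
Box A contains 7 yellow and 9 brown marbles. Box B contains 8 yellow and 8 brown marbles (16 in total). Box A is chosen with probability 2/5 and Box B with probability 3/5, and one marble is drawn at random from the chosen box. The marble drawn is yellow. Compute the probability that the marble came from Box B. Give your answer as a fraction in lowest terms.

P(yellow | Box A) = 7/16; P(yellow | Box B) = 1/2.
P(yellow) = 2/5·7/16 + 3/5·1/2 = 19/40.
By Bayes' rule, P(Box B | yellow) = 3/10 / 19/40 = 12/19 ≈ 0.6316.

12/19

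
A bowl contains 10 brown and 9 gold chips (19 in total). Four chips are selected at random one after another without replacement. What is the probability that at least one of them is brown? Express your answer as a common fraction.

Use the complement: P(at least one brown) = 1 − P(no brown).
P(none) = C(9,4)/C(19,4) = 126/3876.
So P = 1 − 126/3876 = 625/646 ≈ 0.9675.

625/646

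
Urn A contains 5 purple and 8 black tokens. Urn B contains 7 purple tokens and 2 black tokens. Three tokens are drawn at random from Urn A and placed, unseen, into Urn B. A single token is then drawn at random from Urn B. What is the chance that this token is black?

Condition on how many of the transferred tokens are black (from Urn A: 8 black of 13; then Urn B has 12 total).
  0 black: C(8,0)C(5,3)/C(13,3) = 5/143; then P = 2/12
  1 black: C(8,1)C(5,2)/C(13,3) = 40/143; then P = 3/12
  2 black: C(8,2)C(5,1)/C(13,3) = 70/143; then P = 4/12
  3 black: C(8,3)C(5,0)/C(13,3) = 28/143; then P = 5/12
P(black from Urn B) = 25/78 ≈ 0.3205.

25/78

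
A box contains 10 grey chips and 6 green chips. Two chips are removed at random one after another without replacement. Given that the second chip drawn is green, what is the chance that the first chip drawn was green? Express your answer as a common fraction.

1/3

P(first=green and the second chip drawn is green) = (6/16)·(5/15) = 1/8.
P(the second chip drawn is green) = Σ over first color = 1/4 + 1/8 = 3/8.
By Bayes, P(first=green | the second chip drawn is green) = 1/8 / 3/8 = 1/3 ≈ 0.3333.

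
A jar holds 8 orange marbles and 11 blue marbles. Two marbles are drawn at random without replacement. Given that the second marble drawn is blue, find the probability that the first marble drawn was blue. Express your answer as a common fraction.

P(first=blue and the second marble drawn is blue) = (11/19)·(10/18) = 55/171.
P(the second marble drawn is blue) = Σ over first color = 44/171 + 55/171 = 11/19.
By Bayes, P(first=blue | the second marble drawn is blue) = 55/171 / 11/19 = 5/9 ≈ 0.5556.

5/9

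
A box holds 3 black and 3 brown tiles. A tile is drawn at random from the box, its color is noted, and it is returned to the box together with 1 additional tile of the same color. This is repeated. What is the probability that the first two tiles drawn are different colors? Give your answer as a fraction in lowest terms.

3/7

Either brown then black, or black then brown; after the first draw the total is 7.
P = (3/6)·(3/7) + (3/6)·(3/7) = 3/7 ≈ 0.4286.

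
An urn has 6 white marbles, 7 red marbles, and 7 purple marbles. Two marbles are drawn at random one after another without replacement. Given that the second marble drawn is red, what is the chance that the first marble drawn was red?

P(first=red and the second marble drawn is red) = (7/20)·(6/19) = 21/190.
P(the second marble drawn is red) = Σ over first color = 21/190 + 21/190 + 49/380 = 7/20.
By Bayes, P(first=red | the second marble drawn is red) = 21/190 / 7/20 = 6/19 ≈ 0.3158.

6/19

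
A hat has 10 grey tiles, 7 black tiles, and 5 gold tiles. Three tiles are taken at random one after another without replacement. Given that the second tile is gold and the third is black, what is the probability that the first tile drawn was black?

P(first=black and the second tile is gold and the third is black) = (7/22)·(5/21)·(6/20) = 1/44.
P(E) = Σ over first color = 5/132 + 1/44 + 1/66 = 5/66.
By Bayes, P(first=black | E) = 1/44 / 5/66 = 3/10 ≈ 0.3000.

3/10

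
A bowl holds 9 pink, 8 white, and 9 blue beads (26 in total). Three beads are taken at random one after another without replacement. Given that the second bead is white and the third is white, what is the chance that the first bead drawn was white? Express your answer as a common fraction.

1/4

P(first=white and the second bead is white and the third is white) = (8/26)·(7/25)·(6/24) = 7/325.
P(E) = Σ over first color = 21/650 + 7/325 + 21/650 = 28/325.
By Bayes, P(first=white | E) = 7/325 / 28/325 = 1/4 ≈ 0.2500.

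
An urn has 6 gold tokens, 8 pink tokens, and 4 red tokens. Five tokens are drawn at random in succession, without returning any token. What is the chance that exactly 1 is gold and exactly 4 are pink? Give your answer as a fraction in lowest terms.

5/102

Unordered draws without replacement: count favorable combinations over C(18,5).
Favorable = C(6,1) · C(8,4) · C(4,0) = 420; total = C(18,5) = 8568.
P = 420/8568 = 5/102 ≈ 0.0490.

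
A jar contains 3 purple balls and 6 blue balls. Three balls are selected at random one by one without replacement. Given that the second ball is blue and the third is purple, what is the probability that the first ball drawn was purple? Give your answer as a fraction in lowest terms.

2/7

P(first=purple and the second ball is blue and the third is purple) = (3/9)·(6/8)·(2/7) = 1/14.
P(E) = Σ over first color = 1/14 + 5/28 = 1/4.
By Bayes, P(first=purple | E) = 1/14 / 1/4 = 2/7 ≈ 0.2857.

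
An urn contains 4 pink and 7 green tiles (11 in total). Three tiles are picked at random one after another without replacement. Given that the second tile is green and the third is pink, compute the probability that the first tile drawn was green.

P(first=green and the second tile is green and the third is pink) = (7/11)·(6/10)·(4/9) = 28/165.
P(E) = Σ over first color = 14/165 + 28/165 = 14/55.
By Bayes, P(first=green | E) = 28/165 / 14/55 = 2/3 ≈ 0.6667.

2/3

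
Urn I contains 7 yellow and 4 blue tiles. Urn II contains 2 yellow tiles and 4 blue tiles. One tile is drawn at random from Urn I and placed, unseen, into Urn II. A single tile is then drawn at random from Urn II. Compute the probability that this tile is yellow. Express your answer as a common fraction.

29/77

Condition on how many of the transferred tiles are yellow (from Urn I: 7 yellow of 11; then Urn II has 7 total).
  0 yellow: C(7,0)C(4,1)/C(11,1) = 4/11; then P = 2/7
  1 yellow: C(7,1)C(4,0)/C(11,1) = 7/11; then P = 3/7
P(yellow from Urn II) = 29/77 ≈ 0.3766.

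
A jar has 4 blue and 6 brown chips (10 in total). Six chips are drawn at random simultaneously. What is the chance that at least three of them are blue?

Sum the hypergeometric tail for j = 3,…,4 blue chips.
Favorable = C(4,3)·C(6,3) + C(4,4)·C(6,2) = 95; total = C(10,6) = 210.
P = 95/210 = 19/42 ≈ 0.4524.

19/42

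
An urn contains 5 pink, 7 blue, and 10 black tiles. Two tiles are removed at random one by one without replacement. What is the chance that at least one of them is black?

5/7

Use the complement: P(at least one black) = 1 − P(no black).
P(none) = C(12,2)/C(22,2) = 66/231.
So P = 1 − 66/231 = 5/7 ≈ 0.7143.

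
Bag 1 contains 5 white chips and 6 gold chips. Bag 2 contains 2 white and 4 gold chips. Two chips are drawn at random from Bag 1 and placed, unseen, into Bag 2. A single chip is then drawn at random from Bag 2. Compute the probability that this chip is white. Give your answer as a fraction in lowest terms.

4/11

Condition on how many of the transferred chips are white (from Bag 1: 5 white of 11; then Bag 2 has 8 total).
  0 white: C(5,0)C(6,2)/C(11,2) = 3/11; then P = 2/8
  1 white: C(5,1)C(6,1)/C(11,2) = 6/11; then P = 3/8
  2 white: C(5,2)C(6,0)/C(11,2) = 2/11; then P = 4/8
P(white from Bag 2) = 4/11 ≈ 0.3636.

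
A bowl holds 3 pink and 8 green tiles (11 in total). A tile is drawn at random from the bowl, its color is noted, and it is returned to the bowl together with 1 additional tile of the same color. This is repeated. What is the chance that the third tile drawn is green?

8/11

Sum over the four possibilities for the first two draws (green/not-green each), tracking how the green count and total change by +1 per draw.
P(third is green) = 8/11 ≈ 0.7273. (In a Pólya urn every draw has the same marginal probability 8/11.)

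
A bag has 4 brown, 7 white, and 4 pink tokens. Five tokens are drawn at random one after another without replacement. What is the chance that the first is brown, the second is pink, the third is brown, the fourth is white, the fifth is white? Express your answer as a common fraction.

4/715

Multiply the conditional probability of each draw in order, without replacement, so each draw removes one from its color and from the total.
P = (4/15) · (4/14) · (3/13) · (7/12) · (6/11) = 4/715 ≈ 0.0056.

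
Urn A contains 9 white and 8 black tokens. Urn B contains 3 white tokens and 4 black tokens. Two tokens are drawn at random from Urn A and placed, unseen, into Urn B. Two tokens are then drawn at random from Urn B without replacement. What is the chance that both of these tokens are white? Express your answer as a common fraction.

Condition on how many of the transferred tokens are white (from Urn A: 9 white of 17; then Urn B has 9 total).
  0 white: C(9,0)C(8,2)/C(17,2) = 7/34; then P = C(3,2)/C(9,2) = 1/12
  1 white: C(9,1)C(8,1)/C(17,2) = 9/17; then P = C(4,2)/C(9,2) = 1/6
  2 white: C(9,2)C(8,0)/C(17,2) = 9/34; then P = C(5,2)/C(9,2) = 5/18
P(both white) = 73/408 ≈ 0.1789.

73/408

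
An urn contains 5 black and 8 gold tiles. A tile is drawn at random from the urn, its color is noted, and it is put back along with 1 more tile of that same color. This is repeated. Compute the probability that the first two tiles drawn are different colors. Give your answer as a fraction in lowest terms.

Either black then gold, or gold then black; after the first draw the total is 14.
P = (5/13)·(8/14) + (8/13)·(5/14) = 40/91 ≈ 0.4396.

40/91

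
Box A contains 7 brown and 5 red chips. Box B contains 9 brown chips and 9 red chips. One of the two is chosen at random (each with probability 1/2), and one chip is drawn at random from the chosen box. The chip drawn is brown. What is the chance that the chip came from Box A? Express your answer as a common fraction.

7/13

P(brown | Box A) = 7/12; P(brown | Box B) = 1/2.
P(brown) = 1/2·7/12 + 1/2·1/2 = 13/24.
By Bayes' rule, P(Box A | brown) = 7/24 / 13/24 = 7/13 ≈ 0.5385.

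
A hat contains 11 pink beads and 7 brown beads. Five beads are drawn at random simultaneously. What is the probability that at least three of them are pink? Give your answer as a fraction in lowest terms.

Sum the hypergeometric tail for j = 3,…,5 pink beads.
Favorable = C(11,3)·C(7,2) + C(11,4)·C(7,1) + C(11,5)·C(7,0) = 6237; total = C(18,5) = 8568.
P = 6237/8568 = 99/136 ≈ 0.7279.

99/136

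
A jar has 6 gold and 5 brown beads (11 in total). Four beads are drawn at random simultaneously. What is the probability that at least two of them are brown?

Sum the hypergeometric tail for j = 2,…,4 brown beads.
Favorable = C(5,2)·C(6,2) + C(5,3)·C(6,1) + C(5,4)·C(6,0) = 215; total = C(11,4) = 330.
P = 215/330 = 43/66 ≈ 0.6515.

43/66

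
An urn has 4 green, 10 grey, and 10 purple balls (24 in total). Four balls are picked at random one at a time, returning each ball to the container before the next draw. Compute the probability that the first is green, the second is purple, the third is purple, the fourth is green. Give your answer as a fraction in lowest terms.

25/5184

Multiply the conditional probability of each draw in order, with replacement (the composition resets each draw).
P = (4/24) · (10/24) · (10/24) · (4/24) = 25/5184 ≈ 0.0048.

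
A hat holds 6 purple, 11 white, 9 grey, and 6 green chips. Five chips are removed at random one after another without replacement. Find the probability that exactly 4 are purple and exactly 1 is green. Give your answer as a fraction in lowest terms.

Unordered draws without replacement: count favorable combinations over C(32,5).
Favorable = C(6,4) · C(11,0) · C(9,0) · C(6,1) = 90; total = C(32,5) = 201376.
P = 90/201376 = 45/100688 ≈ 0.0004.

45/100688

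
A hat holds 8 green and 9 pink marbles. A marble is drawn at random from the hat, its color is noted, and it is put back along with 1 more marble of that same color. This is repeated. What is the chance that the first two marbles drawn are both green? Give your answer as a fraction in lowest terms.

After a green draw the hat holds 9 green out of 18.
P = (8/17)·(9/18) = 4/17 ≈ 0.2353.

4/17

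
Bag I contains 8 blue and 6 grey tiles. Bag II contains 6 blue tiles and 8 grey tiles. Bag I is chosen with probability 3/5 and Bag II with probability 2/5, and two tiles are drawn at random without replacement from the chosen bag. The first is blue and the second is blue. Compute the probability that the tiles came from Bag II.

5/19

P(E | Bag I) = 4/13; P(E | Bag II) = 15/91.
P(E) = 3/5·4/13 + 2/5·15/91 = 114/455.
By Bayes' rule, P(Bag II | E) = 6/91 / 114/455 = 5/19 ≈ 0.2632.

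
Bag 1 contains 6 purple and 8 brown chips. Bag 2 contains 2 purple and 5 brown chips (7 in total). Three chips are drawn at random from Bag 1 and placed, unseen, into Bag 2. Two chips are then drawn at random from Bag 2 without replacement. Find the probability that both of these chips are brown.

1774/4095

Condition on how many of the transferred chips are brown (from Bag 1: 8 brown of 14; then Bag 2 has 10 total).
  0 brown: C(8,0)C(6,3)/C(14,3) = 5/91; then P = C(5,2)/C(10,2) = 2/9
  1 brown: C(8,1)C(6,2)/C(14,3) = 30/91; then P = C(6,2)/C(10,2) = 1/3
  2 brown: C(8,2)C(6,1)/C(14,3) = 6/13; then P = C(7,2)/C(10,2) = 7/15
  3 brown: C(8,3)C(6,0)/C(14,3) = 2/13; then P = C(8,2)/C(10,2) = 28/45
P(both brown) = 1774/4095 ≈ 0.4332.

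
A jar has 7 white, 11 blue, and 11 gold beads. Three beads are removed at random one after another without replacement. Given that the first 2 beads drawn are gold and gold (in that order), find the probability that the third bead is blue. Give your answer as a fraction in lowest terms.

11/27

After removing 2 gold, the jar has 11 blue out of 27 remaining.
P(third is blue | given) = 11/27 ≈ 0.4074.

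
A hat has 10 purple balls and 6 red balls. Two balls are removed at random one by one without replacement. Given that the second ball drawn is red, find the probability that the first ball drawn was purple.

P(first=purple and the second ball drawn is red) = (10/16)·(6/15) = 1/4.
P(the second ball drawn is red) = Σ over first color = 1/4 + 1/8 = 3/8.
By Bayes, P(first=purple | the second ball drawn is red) = 1/4 / 3/8 = 2/3 ≈ 0.6667.

2/3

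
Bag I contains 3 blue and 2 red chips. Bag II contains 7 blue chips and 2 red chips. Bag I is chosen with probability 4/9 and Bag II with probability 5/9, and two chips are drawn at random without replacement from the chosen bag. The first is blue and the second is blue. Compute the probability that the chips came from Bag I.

P(E | Bag I) = 3/10; P(E | Bag II) = 7/12.
P(E) = 4/9·3/10 + 5/9·7/12 = 247/540.
By Bayes' rule, P(Bag I | E) = 2/15 / 247/540 = 72/247 ≈ 0.2915.

72/247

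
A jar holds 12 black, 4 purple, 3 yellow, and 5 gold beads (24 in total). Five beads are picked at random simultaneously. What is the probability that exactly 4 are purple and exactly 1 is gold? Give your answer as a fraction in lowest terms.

Unordered draws without replacement: count favorable combinations over C(24,5).
Favorable = C(12,0) · C(4,4) · C(3,0) · C(5,1) = 5; total = C(24,5) = 42504.
P = 5/42504 = 5/42504 ≈ 0.0001.

5/42504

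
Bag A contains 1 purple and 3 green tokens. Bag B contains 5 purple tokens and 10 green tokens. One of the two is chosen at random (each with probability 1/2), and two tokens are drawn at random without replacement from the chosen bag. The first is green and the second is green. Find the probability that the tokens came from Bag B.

6/13

P(E | Bag A) = 1/2; P(E | Bag B) = 3/7.
P(E) = 1/2·1/2 + 1/2·3/7 = 13/28.
By Bayes' rule, P(Bag B | E) = 3/14 / 13/28 = 6/13 ≈ 0.4615.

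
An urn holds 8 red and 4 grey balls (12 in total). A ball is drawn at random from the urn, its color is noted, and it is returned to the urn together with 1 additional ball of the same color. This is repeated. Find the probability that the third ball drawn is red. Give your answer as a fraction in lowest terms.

2/3

Sum over the four possibilities for the first two draws (red/not-red each), tracking how the red count and total change by +1 per draw.
P(third is red) = 2/3 ≈ 0.6667. (In a Pólya urn every draw has the same marginal probability 8/12.)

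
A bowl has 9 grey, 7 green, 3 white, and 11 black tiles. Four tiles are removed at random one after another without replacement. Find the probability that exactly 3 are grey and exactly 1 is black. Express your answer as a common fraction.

44/1305

Unordered draws without replacement: count favorable combinations over C(30,4).
Favorable = C(9,3) · C(7,0) · C(3,0) · C(11,1) = 924; total = C(30,4) = 27405.
P = 924/27405 = 44/1305 ≈ 0.0337.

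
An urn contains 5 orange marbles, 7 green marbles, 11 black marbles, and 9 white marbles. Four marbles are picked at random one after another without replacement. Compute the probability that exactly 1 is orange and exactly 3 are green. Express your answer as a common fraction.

Unordered draws without replacement: count favorable combinations over C(32,4).
Favorable = C(5,1) · C(7,3) · C(11,0) · C(9,0) = 175; total = C(32,4) = 35960.
P = 175/35960 = 35/7192 ≈ 0.0049.

35/7192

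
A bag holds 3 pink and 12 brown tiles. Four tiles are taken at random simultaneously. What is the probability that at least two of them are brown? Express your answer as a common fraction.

451/455

Sum the hypergeometric tail for j = 2,…,4 brown tiles.
Favorable = C(12,2)·C(3,2) + C(12,3)·C(3,1) + C(12,4)·C(3,0) = 1353; total = C(15,4) = 1365.
P = 1353/1365 = 451/455 ≈ 0.9912.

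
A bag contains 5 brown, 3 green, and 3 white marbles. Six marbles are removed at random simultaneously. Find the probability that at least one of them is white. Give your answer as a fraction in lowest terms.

31/33

Use the complement: P(at least one white) = 1 − P(no white).
P(none) = C(8,6)/C(11,6) = 28/462.
So P = 1 − 28/462 = 31/33 ≈ 0.9394.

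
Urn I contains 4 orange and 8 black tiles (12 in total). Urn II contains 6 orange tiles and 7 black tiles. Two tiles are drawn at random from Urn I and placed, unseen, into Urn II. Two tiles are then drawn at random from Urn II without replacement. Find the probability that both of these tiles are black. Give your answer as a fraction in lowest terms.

29/99

Condition on how many of the transferred tiles are black (from Urn I: 8 black of 12; then Urn II has 15 total).
  0 black: C(8,0)C(4,2)/C(12,2) = 1/11; then P = C(7,2)/C(15,2) = 1/5
  1 black: C(8,1)C(4,1)/C(12,2) = 16/33; then P = C(8,2)/C(15,2) = 4/15
  2 black: C(8,2)C(4,0)/C(12,2) = 14/33; then P = C(9,2)/C(15,2) = 12/35
P(both black) = 29/99 ≈ 0.2929.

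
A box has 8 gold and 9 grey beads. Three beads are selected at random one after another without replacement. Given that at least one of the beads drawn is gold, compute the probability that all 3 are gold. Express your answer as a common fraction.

P(all 3 gold) = C(8,3)/C(17,3) = 7/85; P(at least one gold) = 1 − C(9,3)/C(17,3) = 149/170.
Since 'all 3 gold' ⊆ 'at least one gold', P(all 3 | at least one) = 7/85 / 149/170 = 14/149 ≈ 0.0940.

14/149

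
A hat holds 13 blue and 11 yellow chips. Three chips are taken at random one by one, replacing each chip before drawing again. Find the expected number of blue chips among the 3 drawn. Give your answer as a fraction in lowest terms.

13/8

By linearity of expectation, E[X] = Σ P(draw i is blue); each independent draw has P(blue) = 13/24.
E[X] = 3 · 13/24 = 13/8 ≈ 1.6250.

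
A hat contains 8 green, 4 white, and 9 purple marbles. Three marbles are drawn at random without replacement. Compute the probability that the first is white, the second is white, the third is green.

Multiply the conditional probability of each draw in order, without replacement, so each draw removes one from its color and from the total.
P = (4/21) · (3/20) · (8/19) = 8/665 ≈ 0.0120.

8/665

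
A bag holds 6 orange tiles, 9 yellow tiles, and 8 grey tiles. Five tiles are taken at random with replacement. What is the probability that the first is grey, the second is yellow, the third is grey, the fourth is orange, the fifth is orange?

20736/6436343

Multiply the conditional probability of each draw in order, with replacement (the composition resets each draw).
P = (8/23) · (9/23) · (8/23) · (6/23) · (6/23) = 20736/6436343 ≈ 0.0032.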